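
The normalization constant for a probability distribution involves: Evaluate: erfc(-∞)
erfc(x)=1 - erf(x); erfc(-∞)=1 - erf(-∞)=1 - (-1)=2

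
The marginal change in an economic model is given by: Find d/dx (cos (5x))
Chain rule: d/dx[cos(u)]=-sin(u)·u' where u=5x
u'=5

Answer: -5·sin(5x)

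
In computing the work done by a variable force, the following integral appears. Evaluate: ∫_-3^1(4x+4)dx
Step 1: Find antiderivative F(x) = 2x^2 + 4x
Step 2: F(1) - F(-3) = 6 - (6) = 0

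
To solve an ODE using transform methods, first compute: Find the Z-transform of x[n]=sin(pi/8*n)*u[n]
Z{sin(w0*n)*u[n]}=z*sin(w0)/(z^2-2z*cos(w0)+1)
With w0=pi/8: X(z)=z*sin(pi/8)/(z^2-2z*cos(pi/8)+1)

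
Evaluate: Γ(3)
Γ(n)=(n-1)! for positive integers
Γ(3)=2!=2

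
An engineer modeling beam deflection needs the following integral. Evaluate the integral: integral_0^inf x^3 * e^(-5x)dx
This is a Gamma integral. Substitute u=5x (du=5 dx):
integral_0^inf x^3 * e^(-5x) dx=(1/5^4) integral_0^inf u^3 * e^(-u) du
=Gamma(4)/5^4=3!/5^4=6/625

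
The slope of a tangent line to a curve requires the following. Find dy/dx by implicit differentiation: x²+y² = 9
Differentiate both sides: 2x + 2y·(dy/dx) = 0
Solve: dy/dx = -2x/(2y) = -x/y

Answer: dy/dx = -x/y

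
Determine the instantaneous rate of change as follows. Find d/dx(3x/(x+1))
Quotient rule: (f/g)' = (f'g - fg')/g²
f = 3x, f' = 3
g = x+1, g' = 1

Answer: (3·(x+1)-3x)/(x+1)²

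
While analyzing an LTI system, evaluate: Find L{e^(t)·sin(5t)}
First shifting: L{e^(at)f(t)}=F(s-a)
L{sin(5t)}=5/(s² + 25)
Shift: 5/((s-1)² + 25)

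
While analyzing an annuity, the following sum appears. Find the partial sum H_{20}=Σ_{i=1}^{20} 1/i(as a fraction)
H_20=1+1/2+1/3+...+1/20
=55835135/15519504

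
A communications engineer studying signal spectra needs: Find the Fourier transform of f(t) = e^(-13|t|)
Using the standard pair: F{e^(-a|t|)}=2a/(a^2 + omega^2)
With a=13: F(omega)=26/(169 + omega^2)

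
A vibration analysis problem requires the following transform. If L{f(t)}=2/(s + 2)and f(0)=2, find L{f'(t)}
L{f'(t)}=s·F(s) - f(0)=2s/(s + 2) - 2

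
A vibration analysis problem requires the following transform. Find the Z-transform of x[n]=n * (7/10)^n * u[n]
Using the property Z{n*a^n*u[n]} = az/(z-a)^2
With a = 7/10: X(z) = (7/10)z/(z - 7/10)^2, |z| > 7/10

Answer: (7/10)z/(z - 7/10)^2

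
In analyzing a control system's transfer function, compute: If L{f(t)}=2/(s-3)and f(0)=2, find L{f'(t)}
L{f'(t)} = s·F(s) - f(0) = 2s/(s-3) - 2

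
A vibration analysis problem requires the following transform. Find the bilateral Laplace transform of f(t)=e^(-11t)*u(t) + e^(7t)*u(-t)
For e^(-11t)*u(t): L=1/(s + 11), Re(s) > -11
For e^(7t)*u(-t): L=-1/(s-7), Re(s) < 7
Combined: F(s)=1/(s + 11) - 1/(s-7), -11 < Re(s) < 7

Answer: 1/(s + 11) - 1/(s-7), ROC: -11 < Re(s) < 7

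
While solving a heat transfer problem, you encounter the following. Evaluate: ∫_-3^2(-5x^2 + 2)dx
Step 1: Find antiderivative F(x)=(-5/3)x^3+2x
Step 2: F(2) - F(-3)=-28/3 - (39)=-145/3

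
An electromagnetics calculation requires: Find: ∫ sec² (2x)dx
Since d/dx[tan(2x)] = 2sec²(2x), integral = tan(2x)/2 + C

Answer: (1/2)tan(2x) + C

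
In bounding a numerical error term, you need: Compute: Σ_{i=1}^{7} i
Using formula: Σ i^1 = n(n + 1)/2 = 7·8/2 = 28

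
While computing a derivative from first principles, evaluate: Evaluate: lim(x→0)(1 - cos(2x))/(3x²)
Using 1-cos(u) ≈ u²/2 for small u:
(1-cos(2x)) ≈ (2x)²/2=4x²/2
So limit=4/(2·3)=2/3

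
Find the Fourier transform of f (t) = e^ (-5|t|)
Using the standard pair: F{e^(-a|t|)} = 2a/(a^2 + omega^2)
With a = 5: F(omega) = 10/(25 + omega^2)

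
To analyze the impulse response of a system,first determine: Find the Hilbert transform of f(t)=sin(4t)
The Hilbert transform shifts each frequency component by -pi/2.
H{sin(wt)}=-cos(wt)
With w=4: H{sin(4t)}=-cos(4t)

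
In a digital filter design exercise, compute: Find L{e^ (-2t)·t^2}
First shifting: L{e^(at)f(t)}=F(s-a)
L{t^2}=2/s^3
Shift s → s + 2: 2/(s + 2)^3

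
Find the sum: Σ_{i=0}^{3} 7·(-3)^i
Geometric series: S=a(1 - r^n)/(1 - r)
a=7, r=-3, n=4
S=7(1 - 81)/4=-140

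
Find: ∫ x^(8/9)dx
Power rule: ∫ x^(8/9) dx=x^(17/9)/(17/9)+C

Answer: (9/17)·x^(17/9)+C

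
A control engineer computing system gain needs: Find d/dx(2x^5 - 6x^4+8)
Power rule: d/dx(ax^n) = n·a·x^(n-1)
Term by term: 10·x^4-24·x^3

Answer: 10x^4-24x^3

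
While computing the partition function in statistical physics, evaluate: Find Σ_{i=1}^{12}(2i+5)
=2·Σ i+5·12=2·78+60=216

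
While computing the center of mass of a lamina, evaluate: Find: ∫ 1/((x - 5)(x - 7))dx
Partial fractions: 1/((x-5)(x-7))=A/(x-5)+B/(x-7)
A=-1/2, B=1/2
∫ [-1/2· 1/(x-5)+1/2· 1/(x-7)] dx
=(1/2)[ln|x-7| - ln|x-5|]+C

Answer: (1/2)·ln|(x-7)/(x-5)|+C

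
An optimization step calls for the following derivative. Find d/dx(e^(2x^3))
Chain rule: d/dx[e^u]=e^u · u' where u=2x^3
u'=6x^2

Answer: 6x^2·e^(2x^3)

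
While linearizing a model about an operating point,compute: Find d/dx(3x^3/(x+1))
Quotient rule: (f/g)'=(f'g - fg')/g²
f=3x^3, f'=9x^2
g=x + 1, g'=1

Answer: (9x^2·(x + 1) - 3x^3)/(x + 1)²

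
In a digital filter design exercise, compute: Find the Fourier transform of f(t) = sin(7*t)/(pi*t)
sin(W*t)/(pi*t)=(W/pi)*sinc(W*t/pi) is the impulse response of the ideal low-pass filter with cutoff W (here W=7).
Its Fourier transform is a rectangular function:
F(omega)=1 for |omega| < 7, 0 otherwise

Answer: rect(omega/14) [i.e., 1 for |omega| < 7, 0 otherwise]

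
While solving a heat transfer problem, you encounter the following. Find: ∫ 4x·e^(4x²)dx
Let u=4x², du=8x dx
∫ (1/2)e^u du=e^u/2+C

Answer: e^(4x²)/2+C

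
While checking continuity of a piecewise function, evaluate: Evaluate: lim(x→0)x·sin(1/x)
Squeeze theorem: -|x| ≤ x·sin(1/x) ≤ |x|
Since x → 0 as x → 0, by squeeze theorem the limit is 0

Answer: 0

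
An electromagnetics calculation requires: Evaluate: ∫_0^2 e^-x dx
Antiderivative: -e^-x
Evaluate: -(e^-2-1)

Answer: (e^-2-1)/(-1)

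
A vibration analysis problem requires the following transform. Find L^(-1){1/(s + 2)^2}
L^(-1){1/(s-a)^n} = t^(n-1)·e^(at)/(n-1)!
Here a = -2, n = 2: t^1·e^(-2t)/1

Answer: t·e^(-2t)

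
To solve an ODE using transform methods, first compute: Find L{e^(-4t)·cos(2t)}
First shifting: L{e^(at)f(t)}=F(s-a)
L{cos(2t)}=s/(s² + 4)
Shift: (s + 4)/((s + 4)² + 4)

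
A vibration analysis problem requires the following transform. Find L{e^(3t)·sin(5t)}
First shifting: L{e^(at)f(t)} = F(s-a)
L{sin(5t)} = 5/(s²+25)
Shift: 5/((s-3)²+25)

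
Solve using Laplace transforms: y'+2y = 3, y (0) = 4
Take L of both sides: sY(s) - 4 + 2Y(s)=3/s
Y(s)(s + 2)=3/s + 4
Y(s)=3/(s(s + 2)) + 4/(s + 2)
Partial fractions: 3/(s(s + 2))=(3/2)/s - (3/2)/(s + 2)
So Y(s)=(3/2)/s + (5/2)/(s + 2)
Inverse transform (L^(-1){1/s}=1, L^(-1){1/(s + 2)}=e^(-2t)):

Answer: y(t)=3/2 + (5/2)·e^(-2t)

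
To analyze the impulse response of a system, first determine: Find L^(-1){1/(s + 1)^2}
L^(-1){1/(s-a)^n} = t^(n-1)·e^(at)/(n-1)!
Here a = -1, n = 2: t^1·e^(-t)/1

Answer: t·e^(-t)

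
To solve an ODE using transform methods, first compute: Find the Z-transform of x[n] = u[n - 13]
Using the time-shift property: Z{u[n-13]} = z^(-13)*z/(z-1)
= z^(-12)/(z-1)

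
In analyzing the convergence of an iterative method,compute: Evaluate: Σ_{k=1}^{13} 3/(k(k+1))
Partial fractions: 3/(k(k + 1)) = 3/k - 3/(k + 1)
Telescoping sum: 3(1 - 1/14) = 3·13/14

Answer: 39/14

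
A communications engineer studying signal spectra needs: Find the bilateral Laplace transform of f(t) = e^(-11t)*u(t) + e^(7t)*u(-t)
For e^(-11t) * u(t): L = 1/(s+11), Re(s) > -11
For e^(7t) * u(-t): L = -1/(s-7), Re(s) < 7
Combined: F(s) = 1/(s+11)-1/(s-7), -11 < Re(s) < 7

Answer: 1/(s+11)-1/(s-7), ROC: -11 < Re(s) < 7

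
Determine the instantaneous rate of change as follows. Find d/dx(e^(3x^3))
Chain rule: d/dx[e^u] = e^u · u' where u = 3x^3
u' = 9x^2

Answer: 9x^2·e^(3x^3)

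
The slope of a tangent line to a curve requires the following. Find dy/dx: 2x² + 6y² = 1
Differentiate: 4x + 12y·(dy/dx) = 0
dy/dx = -4x/(12y) = -(1/3)·(x/y)

Answer: dy/dx = -(1/3)·(x/y)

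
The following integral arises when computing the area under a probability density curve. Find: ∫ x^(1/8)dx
Power rule: ∫ x^(1/8) dx = x^(9/8)/(9/8)+C

Answer: (8/9)·x^(9/8)+C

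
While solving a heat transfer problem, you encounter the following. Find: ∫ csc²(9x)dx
Since d/dx[-cot(9x)]=9csc²(9x), integral=-cot(9x)/9+C

Answer: (-1/9)cot(9x)+C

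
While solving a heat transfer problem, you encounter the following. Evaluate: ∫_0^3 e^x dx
Antiderivative: e^x
Evaluate: (e^3-1)

Answer: e^3-1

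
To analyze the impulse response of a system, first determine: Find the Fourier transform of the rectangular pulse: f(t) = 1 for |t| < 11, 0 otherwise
F(omega)=integral from -11 to 11 of e^(-j * omega * t) dt
=2 * sin(11 * omega)/omega=22 * sinc(11 * omega/pi)

Answer: 2 * sin(11 * omega)/omega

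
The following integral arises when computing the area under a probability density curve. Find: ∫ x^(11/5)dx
Power rule: ∫ x^(11/5) dx=x^(16/5)/(16/5)+C

Answer: (5/16)·x^(16/5)+C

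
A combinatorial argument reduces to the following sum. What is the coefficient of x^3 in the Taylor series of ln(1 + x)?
ln(1+x) = Σ (-1)^(n+1) x^n/n
Coefficient of x^3 = (-1)^4/3 = 1/3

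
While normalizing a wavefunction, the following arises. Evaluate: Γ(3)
Γ(n)=(n-1)! for positive integers
Γ(3)=2!=2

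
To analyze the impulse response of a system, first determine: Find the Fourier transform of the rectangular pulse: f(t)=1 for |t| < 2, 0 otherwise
F(omega) = integral from -2 to 2 of e^(-j * omega * t) dt
= 2 * sin(2 * omega)/omega = 4 * sinc(2 * omega/pi)

Answer: 2 * sin(2 * omega)/omega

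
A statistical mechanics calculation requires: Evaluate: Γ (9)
Γ(n)=(n-1)! for positive integers
Γ(9)=8!=40320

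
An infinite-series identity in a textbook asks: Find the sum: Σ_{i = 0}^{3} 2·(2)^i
Geometric series: S=a(1 - r^n)/(1 - r)
a=2, r=2, n=4
S=2(1 - 16)/-1=30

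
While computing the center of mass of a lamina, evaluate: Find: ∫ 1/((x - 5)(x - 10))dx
Partial fractions: 1/((x-5)(x-10))=A/(x-5) + B/(x-10)
A=-1/5, B=1/5
∫ [-1/5· 1/(x-5) + 1/5· 1/(x-10)] dx
=(1/5)[ln|x-10| - ln|x-5|] + C

Answer: (1/5)·ln|(x-10)/(x-5)| + C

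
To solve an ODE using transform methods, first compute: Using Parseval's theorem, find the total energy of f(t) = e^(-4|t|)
Parseval's theorem: E = integral |f(t)|^2 dt = (1/2pi) integral |F(omega)|^2 domega
E = integral_{-inf}^{inf} e^(-8|t|) dt = 2*integral_0^inf e^(-8t) dt = 2/(2*4) = 1/4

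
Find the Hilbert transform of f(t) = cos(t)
The Hilbert transform shifts each frequency component by -pi/2.
H{cos(wt)}=sin(wt)
With w=1: H{cos(t)}=sin(t)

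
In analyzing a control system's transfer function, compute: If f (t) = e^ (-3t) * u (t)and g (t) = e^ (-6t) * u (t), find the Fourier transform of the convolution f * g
By the convolution theorem: F{f * g}=F(omega) * G(omega)
F(omega)=1/(3+j * omega), G(omega)=1/(6+j * omega)
F{f * g}=1/((3+j * omega)(6+j * omega))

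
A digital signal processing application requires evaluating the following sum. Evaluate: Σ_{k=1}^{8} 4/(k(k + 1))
Partial fractions: 4/(k(k+1))=4/k - 4/(k+1)
Telescoping sum: 4(1-1/9)=4·8/9

Answer: 32/9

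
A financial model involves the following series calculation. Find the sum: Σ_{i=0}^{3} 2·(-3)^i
Geometric series: S=a(1 - r^n)/(1 - r)
a=2, r=-3, n=4
S=2(1 - 81)/4=-40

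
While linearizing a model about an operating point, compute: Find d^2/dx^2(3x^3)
Apply power rule 2 times:
d^1: 9x^2
d^2: 18x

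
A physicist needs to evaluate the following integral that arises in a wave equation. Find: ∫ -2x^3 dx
Using power rule: ∫ -2x^3 dx = -2/4 x^4+C = (-1/2)x^4+C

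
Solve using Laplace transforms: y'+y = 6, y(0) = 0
Take L of both sides: sY(s) - 0 + Y(s) = 6/s
Y(s)(s + 1) = 6/s + 0
Y(s) = 6/(s(s + 1)) + 0/(s + 1)
Partial fractions: 6/(s(s + 1)) = 6/s - 6/(s + 1)
So Y(s) = 6/s - 6/(s + 1)
Inverse transform (L^(-1){1/s} = 1, L^(-1){1/(s + 1)} = e^(-t)):

Answer: y(t) = 6 - 6·e^(-t)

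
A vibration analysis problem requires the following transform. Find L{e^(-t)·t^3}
First shifting: L{e^(at)f(t)}=F(s-a)
L{t^3}=6/s^4
Shift s → s + 1: 6/(s + 1)^4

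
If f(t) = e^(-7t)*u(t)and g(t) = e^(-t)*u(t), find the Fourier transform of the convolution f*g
By the convolution theorem: F{f*g} = F(omega)*G(omega)
F(omega) = 1/(7 + j*omega), G(omega) = 1/(1 + j*omega)
F{f*g} = 1/((7 + j*omega)(1 + j*omega))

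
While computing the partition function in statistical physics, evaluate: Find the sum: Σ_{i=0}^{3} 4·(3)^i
Geometric series: S=a(1 - r^n)/(1 - r)
a=4, r=3, n=4
S=4(1 - 81)/-2=160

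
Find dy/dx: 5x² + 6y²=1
Differentiate: 10x + 12y·(dy/dx)=0
dy/dx=-10x/(12y)=-(5/6)·(x/y)

Answer: dy/dx=-(5/6)·(x/y)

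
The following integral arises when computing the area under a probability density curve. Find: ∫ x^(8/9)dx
Power rule: ∫ x^(8/9) dx = x^(17/9)/(17/9) + C

Answer: (9/17)·x^(17/9) + C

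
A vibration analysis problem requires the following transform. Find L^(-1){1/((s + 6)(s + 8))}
Partial fractions: 1/((s + 6)(s + 8))=A/(s + 6) + B/(s + 8)
Cover-up: A=1/(s + 8)|_{s=-6}=1/2; B=1/(s + 6)|_{s=-8}=-1/2
L^(-1)=(1/2)e^(-6t) - (1/2)e^(-8t)

Answer: (1/2)(e^(-6t) - e^(-8t))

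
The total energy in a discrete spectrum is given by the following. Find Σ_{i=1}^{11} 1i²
=1·n(n+1)(2n+1)/6=1·11·12·23/6=506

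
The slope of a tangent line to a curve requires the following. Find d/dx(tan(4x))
Chain rule: d/dx[tan(u)]=sec²(u)·u' where u=4x
u'=4

Answer: 4·sec²(4x)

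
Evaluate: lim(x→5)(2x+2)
Polynomial is continuous, so substitute x=5:
2·5 + 2=12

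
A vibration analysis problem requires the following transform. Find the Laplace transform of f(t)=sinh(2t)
L{sinh(at)} = a/(s²-a²)
L{sinh(2t)} = 2/(s²-4)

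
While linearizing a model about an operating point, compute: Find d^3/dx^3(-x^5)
Apply power rule 3 times:
d^1: -5x^4
d^2: -20x^3
d^3: -60x^2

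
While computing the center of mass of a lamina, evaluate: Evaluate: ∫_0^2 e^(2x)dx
Antiderivative: (1/2)e^(2x)
Evaluate: (1/2)(e^4-1)

Answer: (e^4-1)/2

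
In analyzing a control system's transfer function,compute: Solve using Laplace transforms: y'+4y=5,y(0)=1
Take L of both sides: sY(s)-1+4Y(s)=5/s
Y(s)(s+4)=5/s+1
Y(s)=5/(s(s+4))+1/(s+4)
Partial fractions: 5/(s(s+4))=(5/4)/s - (5/4)/(s+4)
So Y(s)=(5/4)/s - (1/4)/(s+4)
Inverse transform (L^(-1){1/s}=1, L^(-1){1/(s+4)}=e^(-4t)):

Answer: y(t)=5/4 - (1/4)·e^(-4t)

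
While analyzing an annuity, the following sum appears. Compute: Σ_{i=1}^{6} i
Using formula: Σ i^1 = n(n+1)/2 = 6·7/2 = 21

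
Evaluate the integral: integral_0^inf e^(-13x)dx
integral_0^inf e^(-13x) dx=[-1/13*e^(-13x)]_0^inf
=0 - (-1/13)=1/13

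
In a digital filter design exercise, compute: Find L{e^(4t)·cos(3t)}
First shifting: L{e^(at)f(t)}=F(s-a)
L{cos(3t)}=s/(s²+9)
Shift: (s-4)/((s-4)²+9)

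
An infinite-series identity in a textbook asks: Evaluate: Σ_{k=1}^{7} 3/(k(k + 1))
Partial fractions: 3/(k(k+1))=3/k - 3/(k+1)
Telescoping sum: 3(1-1/8)=3·7/8

Answer: 21/8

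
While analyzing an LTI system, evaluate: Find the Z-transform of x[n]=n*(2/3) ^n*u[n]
Using the property Z{n*a^n*u[n]} = az/(z-a)^2
With a = 2/3: X(z) = (2/3)z/(z - 2/3)^2, |z| > 2/3

Answer: (2/3)z/(z - 2/3)^2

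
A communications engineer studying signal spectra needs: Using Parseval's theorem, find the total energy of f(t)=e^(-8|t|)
Parseval's theorem: E = integral |f(t)|^2 dt = (1/2pi) integral |F(omega)|^2 domega
E = integral_{-inf}^{inf} e^(-16|t|) dt = 2 * integral_0^inf e^(-16t) dt = 2/(2 * 8) = 1/8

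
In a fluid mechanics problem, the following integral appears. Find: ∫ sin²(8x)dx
Using identity sin²(u)=(1 - cos(2u))/2:
∫ (1 - cos(16x))/2 dx=x/2 - sin(16x)/32+C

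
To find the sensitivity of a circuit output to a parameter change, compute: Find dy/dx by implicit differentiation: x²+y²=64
Differentiate both sides: 2x + 2y·(dy/dx)=0
Solve: dy/dx=-2x/(2y)=-x/y

Answer: dy/dx=-x/y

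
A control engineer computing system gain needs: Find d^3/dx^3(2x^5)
Apply power rule 3 times:
d^1: 10x^4
d^2: 40x^3
d^3: 120x^2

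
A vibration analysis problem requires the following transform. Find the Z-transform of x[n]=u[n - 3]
Using the time-shift property: Z{u[n-3]}=z^(-3) * z/(z-1)
=z^(-2)/(z-1)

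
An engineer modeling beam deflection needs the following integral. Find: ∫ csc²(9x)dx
Since d/dx[-cot(9x)] = 9csc²(9x), integral = -cot(9x)/9+C

Answer: (-1/9)cot(9x)+C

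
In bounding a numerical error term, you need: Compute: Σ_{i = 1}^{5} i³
Using formula: Σ i^3=[n(n+1)/2]²=[5·6/2]²=225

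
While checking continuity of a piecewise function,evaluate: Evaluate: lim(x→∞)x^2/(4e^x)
Apply L'Hôpital 2 times (∞/∞ each time):
Eventually get 2!/(4e^x) → 0

Answer: 0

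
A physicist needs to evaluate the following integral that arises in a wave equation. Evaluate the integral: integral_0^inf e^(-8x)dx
integral_0^inf e^(-8x) dx=[-1/8 * e^(-8x)]_0^inf
=0 - (-1/8)=1/8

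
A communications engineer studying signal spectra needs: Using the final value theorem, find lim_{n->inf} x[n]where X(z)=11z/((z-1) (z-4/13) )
Final value theorem: lim x[n]=lim_{z->1} (z-1) * X(z)
(z-1) * X(z)=11z/(z-4/13)
As z->1: 11/(1-4/13)=11/(9/13)=143/9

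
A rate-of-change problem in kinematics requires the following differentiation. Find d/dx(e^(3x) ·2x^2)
Product rule: (fg)' = f'g + fg'
f = e^(3x), f' = 3·e^(3x)
g = 2x^2, g' = 4x

Answer: 6·e^(3x)·x^2 + 4·e^(3x)·x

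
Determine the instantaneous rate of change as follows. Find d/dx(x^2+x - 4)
Power rule: d/dx(ax^n)=n·a·x^(n-1)
Term by term: 2·x+1

Answer: 2x+1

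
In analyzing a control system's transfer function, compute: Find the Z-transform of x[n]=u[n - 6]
Using the time-shift property: Z{u[n-6]}=z^(-6)*z/(z-1)
=z^(-5)/(z-1)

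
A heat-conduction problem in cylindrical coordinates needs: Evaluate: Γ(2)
Γ(n)=(n-1)! for positive integers
Γ(2)=1!=1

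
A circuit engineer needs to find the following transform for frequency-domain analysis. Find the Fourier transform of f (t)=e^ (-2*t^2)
The Fourier transform of a Gaussian e^(-a*t^2) is sqrt(pi/a)*e^(-omega^2/(4a)).
With a = 2: F(omega) = sqrt(pi/2)*e^(-omega^2/8)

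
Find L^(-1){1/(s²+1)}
L^(-1){w/(s²+w²)} = sin(wt)
Here w = 1

Answer: sin(t)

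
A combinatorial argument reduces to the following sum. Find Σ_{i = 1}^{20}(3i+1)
= 3·Σ i + 1·20 = 3·210 + 20 = 650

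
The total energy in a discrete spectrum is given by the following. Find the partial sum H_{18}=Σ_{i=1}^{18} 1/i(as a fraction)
H_18=1 + 1/2 + 1/3 + ... + 1/18
=14274301/4084080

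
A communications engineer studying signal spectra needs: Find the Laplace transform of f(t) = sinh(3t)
L{sinh(at)}=a/(s²-a²)
L{sinh(3t)}=3/(s²-9)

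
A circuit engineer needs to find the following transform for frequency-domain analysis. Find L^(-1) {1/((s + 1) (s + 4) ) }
Partial fractions: 1/((s + 1)(s + 4))=A/(s + 1) + B/(s + 4)
Cover-up: A=1/(s + 4)|_{s=-1}=1/3; B=1/(s + 1)|_{s=-4}=-1/3
L^(-1)=(1/3)e^(-t) - (1/3)e^(-4t)

Answer: (1/3)(e^(-t) - e^(-4t))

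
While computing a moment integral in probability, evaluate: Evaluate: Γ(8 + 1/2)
Γ(n+1/2)=(2n)!√π/(4^n·n!)
=20922789888000√π/(65536·40320)=(2027025/256)·√π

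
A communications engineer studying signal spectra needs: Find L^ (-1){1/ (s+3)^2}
L^(-1){1/(s-a)^n}=t^(n-1)·e^(at)/(n-1)!
Here a=-3, n=2: t^1·e^(-3t)/1

Answer: t·e^(-3t)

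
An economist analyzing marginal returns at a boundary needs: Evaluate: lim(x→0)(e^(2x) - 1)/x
L'Hôpital (0/0): lim 2e^(2x)/1=2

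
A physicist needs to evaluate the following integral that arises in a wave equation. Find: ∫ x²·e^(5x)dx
Integration by parts twice:
First: u=x², dv=e^(5x) dx => x²e^(5x)/5 - (2/5)∫ xe^(5x) dx
Second (∫ xe^(5x) dx): xe^(5x)/5 - e^(5x)/25
Combining: e^(5x)(x²/5-2x/25+2/125)+C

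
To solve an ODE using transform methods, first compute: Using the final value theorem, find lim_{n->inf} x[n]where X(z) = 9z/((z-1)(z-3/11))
Final value theorem: lim x[n] = lim_{z->1} (z-1)*X(z)
(z-1)*X(z) = 9z/(z-3/11)
As z->1: 9/(1-3/11) = 9/(8/11) = 99/8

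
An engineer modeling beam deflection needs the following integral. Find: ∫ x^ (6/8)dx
Power rule: ∫ x^(3/4) dx = x^(7/4)/(7/4) + C

Answer: (4/7)·x^(7/4) + C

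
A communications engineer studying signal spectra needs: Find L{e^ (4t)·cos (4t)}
First shifting: L{e^(at)f(t)}=F(s-a)
L{cos(4t)}=s/(s² + 16)
Shift: (s-4)/((s-4)² + 16)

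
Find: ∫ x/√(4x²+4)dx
Let u = 4x² + 4, du = 8x dx
∫ (1/8)·u^(-1/2) du = √u/4 + C

Answer: √(4x² + 4)/4 + C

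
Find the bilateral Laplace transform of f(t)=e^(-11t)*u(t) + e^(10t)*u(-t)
For e^(-11t)*u(t): L=1/(s + 11), Re(s) > -11
For e^(10t)*u(-t): L=-1/(s-10), Re(s) < 10
Combined: F(s)=1/(s + 11) - 1/(s-10), -11 < Re(s) < 10

Answer: 1/(s + 11) - 1/(s-10), ROC: -11 < Re(s) < 10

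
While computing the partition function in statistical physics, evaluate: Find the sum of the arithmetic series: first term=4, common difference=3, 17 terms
Last term: a_n=4+(17-1)·3=52
Sum=n(a_1+a_n)/2=17(4+52)/2=476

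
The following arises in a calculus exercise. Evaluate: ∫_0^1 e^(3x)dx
Antiderivative: (1/3)e^(3x)
Evaluate: (1/3)(e^3 - 1)

Answer: (e^3 - 1)/3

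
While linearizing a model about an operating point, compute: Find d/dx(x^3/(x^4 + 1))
Quotient rule: (f/g)'=(f'g - fg')/g²
f=x^3, f'=3x^2
g=x^4 + 1, g'=4x^3

Answer: (3x^2·(x^4 + 1) - 4x^6)/(x^4 + 1)²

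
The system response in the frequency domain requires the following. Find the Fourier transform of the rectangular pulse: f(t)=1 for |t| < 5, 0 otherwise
F(omega) = integral from -5 to 5 of e^(-j * omega * t) dt
= 2 * sin(5 * omega)/omega = 10 * sinc(5 * omega/pi)

Answer: 2 * sin(5 * omega)/omega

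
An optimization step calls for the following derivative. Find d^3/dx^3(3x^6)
Apply power rule 3 times:
d^1: 18x^5
d^2: 90x^4
d^3: 360x^3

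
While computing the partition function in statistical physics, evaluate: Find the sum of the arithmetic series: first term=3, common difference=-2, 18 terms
Last term: a_n = 3+(18-1)·-2 = -31
Sum = n(a_1+a_n)/2 = 18(3+(-31))/2 = -252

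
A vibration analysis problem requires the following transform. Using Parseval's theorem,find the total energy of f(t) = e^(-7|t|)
Parseval's theorem: E=integral |f(t)|^2 dt=(1/2pi) integral |F(omega)|^2 domega
E=integral_{-inf}^{inf} e^(-14|t|) dt=2 * integral_0^inf e^(-14t) dt=2/(2 * 7)=1/7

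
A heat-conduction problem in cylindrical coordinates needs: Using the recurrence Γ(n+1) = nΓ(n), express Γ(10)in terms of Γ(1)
Γ(10)=9Γ(9)=9·8Γ(8)=...=9!·Γ(1)=362880·Γ(1)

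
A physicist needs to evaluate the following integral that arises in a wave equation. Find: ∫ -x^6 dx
Using power rule: ∫ -x^6 dx = -1/7 x^7+C = (-1/7)x^7+C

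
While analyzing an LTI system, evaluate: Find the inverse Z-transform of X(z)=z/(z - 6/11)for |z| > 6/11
Standard pair: z/(z-a) <-> a^n * u[n] for causal signals
With a = 6/11: x[n] = (6/11)^n * u[n]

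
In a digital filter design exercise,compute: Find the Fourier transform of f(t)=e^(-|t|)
Using the standard pair: F{e^(-a|t|)}=2a/(a^2+omega^2)
With a=1: F(omega)=2/(1+omega^2)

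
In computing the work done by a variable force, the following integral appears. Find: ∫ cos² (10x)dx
Using identity cos²(u)=(1+cos(2u))/2:
∫ (1+cos(20x))/2 dx=x/2+sin(20x)/40+C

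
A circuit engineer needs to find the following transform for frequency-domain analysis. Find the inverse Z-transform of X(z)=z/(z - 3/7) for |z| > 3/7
Standard pair: z/(z-a) <-> a^n*u[n] for causal signals
With a=3/7: x[n]=(3/7)^n*u[n]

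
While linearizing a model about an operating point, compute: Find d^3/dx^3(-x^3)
Apply power rule 3 times:
d^1: -3x^2
d^2: -6x
d^3: -6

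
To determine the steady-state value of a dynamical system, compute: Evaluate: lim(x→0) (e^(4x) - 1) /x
L'Hôpital (0/0): lim 4e^(4x)/1=4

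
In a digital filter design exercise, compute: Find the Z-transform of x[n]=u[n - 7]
Using the time-shift property: Z{u[n-7]}=z^(-7) * z/(z-1)
=z^(-6)/(z-1)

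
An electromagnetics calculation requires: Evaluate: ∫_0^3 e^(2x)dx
Antiderivative: (1/2)e^(2x)
Evaluate: (1/2)(e^6-1)

Answer: (e^6-1)/2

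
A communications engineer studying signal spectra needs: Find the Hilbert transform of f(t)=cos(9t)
The Hilbert transform shifts each frequency component by -pi/2.
H{cos(wt)}=sin(wt)
With w=9: H{cos(9t)}=sin(9t)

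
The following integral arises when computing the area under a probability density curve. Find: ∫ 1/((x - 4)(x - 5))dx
Partial fractions: 1/((x-4)(x-5))=A/(x-4) + B/(x-5)
A=-1, B=1
∫ [-1· 1/(x-4) + 1· 1/(x-5)] dx
=(1)[ln|x-5| - ln|x-4|] + C

Answer: ln|(x-5)/(x-4)| + C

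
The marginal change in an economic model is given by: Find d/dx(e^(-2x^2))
Chain rule: d/dx[e^u]=e^u · u' where u=-2x^2
u'=-4x

Answer: -4x·e^(-2x^2)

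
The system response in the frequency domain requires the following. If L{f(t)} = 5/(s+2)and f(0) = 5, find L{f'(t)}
L{f'(t)}=s·F(s) - f(0)=5s/(s + 2) - 5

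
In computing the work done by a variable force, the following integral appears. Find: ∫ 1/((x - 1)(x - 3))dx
Partial fractions: 1/((x-1)(x-3)) = A/(x-1)+B/(x-3)
A = -1/2, B = 1/2
∫ [-1/2· 1/(x-1)+1/2· 1/(x-3)] dx
= (1/2)[ln|x-3| - ln|x-1|]+C

Answer: (1/2)·ln|(x-3)/(x-1)|+C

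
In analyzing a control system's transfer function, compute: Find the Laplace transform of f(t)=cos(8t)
L{cos(wt)}=s/(s²+w²)
L{cos(8t)}=s/(s²+64)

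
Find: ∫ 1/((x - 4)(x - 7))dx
Partial fractions: 1/((x-4)(x-7))=A/(x-4)+B/(x-7)
A=-1/3, B=1/3
∫ [-1/3· 1/(x-4)+1/3· 1/(x-7)] dx
=(1/3)[ln|x-7| - ln|x-4|]+C

Answer: (1/3)·ln|(x-7)/(x-4)|+C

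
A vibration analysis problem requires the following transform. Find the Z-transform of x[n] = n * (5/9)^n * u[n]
Using the property Z{n * a^n * u[n]} = az/(z-a)^2
With a = 5/9: X(z) = (5/9)z/(z - 5/9)^2, |z| > 5/9

Answer: (5/9)z/(z - 5/9)^2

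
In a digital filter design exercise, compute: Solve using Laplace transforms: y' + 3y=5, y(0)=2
Take L of both sides: sY(s)-2+3Y(s) = 5/s
Y(s)(s+3) = 5/s+2
Y(s) = 5/(s(s+3))+2/(s+3)
Partial fractions: 5/(s(s+3)) = (5/3)/s - (5/3)/(s+3)
So Y(s) = (5/3)/s+(1/3)/(s+3)
Inverse transform (L^(-1){1/s} = 1, L^(-1){1/(s+3)} = e^(-3t)):

Answer: y(t) = 5/3+(1/3)·e^(-3t)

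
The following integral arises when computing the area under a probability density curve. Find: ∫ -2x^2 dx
Using power rule: ∫ -2x^2 dx = -2/3 x^3 + C = (-2/3)x^3 + C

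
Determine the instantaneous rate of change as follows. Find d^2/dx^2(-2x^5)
Apply power rule 2 times:
d^1: -10x^4
d^2: -40x^3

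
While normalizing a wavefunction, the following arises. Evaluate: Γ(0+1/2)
Γ(1/2) = √π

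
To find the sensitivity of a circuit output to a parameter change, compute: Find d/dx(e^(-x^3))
Chain rule: d/dx[e^u]=e^u · u' where u=-x^3
u'=-3x^2

Answer: -3x^2·e^(-x^3)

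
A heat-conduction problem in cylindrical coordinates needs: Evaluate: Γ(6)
Γ(n) = (n-1)! for positive integers
Γ(6) = 5! = 120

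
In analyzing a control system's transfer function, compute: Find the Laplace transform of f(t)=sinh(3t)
L{sinh(at)} = a/(s²-a²)
L{sinh(3t)} = 3/(s²-9)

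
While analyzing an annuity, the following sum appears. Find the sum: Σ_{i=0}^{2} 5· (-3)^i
Geometric series: S = a(1 - r^n)/(1 - r)
a = 5, r = -3, n = 3
S = 5(1+27)/4 = 35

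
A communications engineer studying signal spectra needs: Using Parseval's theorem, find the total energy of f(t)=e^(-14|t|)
Parseval's theorem: E=integral |f(t)|^2 dt=(1/2pi) integral |F(omega)|^2 domega
E=integral_{-inf}^{inf} e^(-28|t|) dt=2 * integral_0^inf e^(-28t) dt=2/(2 * 14)=1/14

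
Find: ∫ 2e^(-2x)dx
Since d/dx[e^(-2x)]=-2e^(-2x), we get -1 e^(-2x) + C

Answer: -e^(-2x) + C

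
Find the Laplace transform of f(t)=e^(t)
L{e^(at)} = 1/(s-a)
L{e^(t)} = 1/(s-1)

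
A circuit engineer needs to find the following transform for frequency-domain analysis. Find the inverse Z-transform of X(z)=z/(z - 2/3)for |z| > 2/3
Standard pair: z/(z-a) <-> a^n * u[n] for causal signals
With a = 2/3: x[n] = (2/3)^n * u[n]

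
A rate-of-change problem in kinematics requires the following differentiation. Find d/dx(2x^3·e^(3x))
Product rule: (fg)' = f'g + fg'
f = 2x^3, f' = 6x^2
g = e^(3x), g' = 3·e^(3x)

Answer: 6x^2·e^(3x) + 6x^3·e^(3x)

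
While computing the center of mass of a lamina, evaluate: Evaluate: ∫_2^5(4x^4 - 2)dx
Step 1: Find antiderivative F(x) = (4/5)x^5-2x
Step 2: F(5) - F(2) = 2490 - (108/5) = 12342/5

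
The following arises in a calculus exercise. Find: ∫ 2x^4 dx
Using power rule: ∫ 2x^4 dx = 2/5 x^5 + C = (2/5)x^5 + C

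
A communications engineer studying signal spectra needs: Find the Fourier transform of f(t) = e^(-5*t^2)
The Fourier transform of a Gaussian e^(-a * t^2) is sqrt(pi/a) * e^(-omega^2/(4a)).
With a=5: F(omega)=sqrt(pi/5) * e^(-omega^2/20)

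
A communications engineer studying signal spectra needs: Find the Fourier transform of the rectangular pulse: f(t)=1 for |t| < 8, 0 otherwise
F(omega)=integral from -8 to 8 of e^(-j*omega*t) dt
=2*sin(8*omega)/omega=16*sinc(8*omega/pi)

Answer: 2*sin(8*omega)/omega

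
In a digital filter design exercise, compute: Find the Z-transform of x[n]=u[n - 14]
Using the time-shift property: Z{u[n-14]} = z^(-14)*z/(z-1)
= z^(-13)/(z-1)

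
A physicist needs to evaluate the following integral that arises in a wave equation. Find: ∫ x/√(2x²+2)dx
Let u = 2x²+2, du = 4x dx
∫ (1/4)·u^(-1/2) du = √u/2+C

Answer: √(2x²+2)/2+C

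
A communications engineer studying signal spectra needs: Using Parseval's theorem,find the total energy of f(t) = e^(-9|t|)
Parseval's theorem: E=integral |f(t)|^2 dt=(1/2pi) integral |F(omega)|^2 domega
E=integral_{-inf}^{inf} e^(-18|t|) dt=2*integral_0^inf e^(-18t) dt=2/(2*9)=1/9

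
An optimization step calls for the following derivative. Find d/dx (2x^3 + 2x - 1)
Power rule: d/dx(ax^n)=n·a·x^(n-1)
Term by term: 6·x^2+2

Answer: 6x^2+2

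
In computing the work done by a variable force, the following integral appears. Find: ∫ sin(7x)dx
Using substitution u=7x: ∫ sin(u) du/7=-cos(u)/7 + C

Answer: (-1/7)cos(7x) + C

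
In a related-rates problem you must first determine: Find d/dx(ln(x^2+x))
Chain rule: d/dx[ln(u)] = u'/u where u = x^2+x
u' = 2x+1

Answer: (2x+1)/(x^2+x)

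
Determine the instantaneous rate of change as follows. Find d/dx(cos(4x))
Chain rule: d/dx[cos(u)] = -sin(u)·u' where u = 4x
u' = 4

Answer: -4·sin(4x)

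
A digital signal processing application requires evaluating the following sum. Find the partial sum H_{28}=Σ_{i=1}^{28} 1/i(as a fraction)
H_28 = 1 + 1/2 + 1/3 + ... + 1/28
= 315404588903/80313433200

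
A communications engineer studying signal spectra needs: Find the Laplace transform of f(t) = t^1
L{t^n}=n!/s^(n+1)
L{t^1}=1!/s^2=1/s^2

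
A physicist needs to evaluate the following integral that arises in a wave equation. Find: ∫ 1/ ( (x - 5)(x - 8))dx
Partial fractions: 1/((x-5)(x-8)) = A/(x-5)+B/(x-8)
A = -1/3, B = 1/3
∫ [-1/3· 1/(x-5)+1/3· 1/(x-8)] dx
= (1/3)[ln|x-8| - ln|x-5|]+C

Answer: (1/3)·ln|(x-8)/(x-5)|+C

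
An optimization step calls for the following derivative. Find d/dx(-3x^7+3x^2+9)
Power rule: d/dx(ax^n)=n·a·x^(n-1)
Term by term: -21·x^6 + 6·x

Answer: -21x^6 + 6x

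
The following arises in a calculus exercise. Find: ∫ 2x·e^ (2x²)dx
Let u=2x², du=4x dx
∫ (1/2)e^u du=e^u/2+C

Answer: e^(2x²)/2+C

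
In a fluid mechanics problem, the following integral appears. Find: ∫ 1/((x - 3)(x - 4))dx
Partial fractions: 1/((x-3)(x-4))=A/(x-3)+B/(x-4)
A=-1, B=1
∫ [-1· 1/(x-3)+1· 1/(x-4)] dx
=(1)[ln|x-4| - ln|x-3|]+C

Answer: ln|(x-4)/(x-3)|+C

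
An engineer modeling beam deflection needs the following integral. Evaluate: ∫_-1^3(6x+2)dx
Step 1: Find antiderivative F(x)=3x^2+2x
Step 2: F(3) - F(-1)=33 - (1)=32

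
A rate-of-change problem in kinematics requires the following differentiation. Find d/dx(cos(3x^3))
Chain rule: d/dx[cos(u)]=-sin(u)·u' where u=3x^3
u'=9x^2

Answer: -9x^2·sin(3x^3)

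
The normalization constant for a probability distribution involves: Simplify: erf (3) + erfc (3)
By definition erfc(x) = 1 - erf(x)
erf(3)+erfc(3) = erf(3)+1 - erf(3) = 1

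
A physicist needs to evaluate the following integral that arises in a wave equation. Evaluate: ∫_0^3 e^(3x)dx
Antiderivative: (1/3)e^(3x)
Evaluate: (1/3)(e^9 - 1)

Answer: (e^9 - 1)/3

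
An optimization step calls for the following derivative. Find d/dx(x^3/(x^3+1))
Quotient rule: (f/g)'=(f'g - fg')/g²
f=x^3, f'=3x^2
g=x^3 + 1, g'=3x^2

Answer: (3x^2·(x^3 + 1) - 3x^5)/(x^3 + 1)²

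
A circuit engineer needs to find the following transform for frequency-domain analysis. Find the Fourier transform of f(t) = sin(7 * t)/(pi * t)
sin(W*t)/(pi*t)=(W/pi)*sinc(W*t/pi) is the impulse response of the ideal low-pass filter with cutoff W (here W=7).
Its Fourier transform is a rectangular function:
F(omega)=1 for |omega| < 7, 0 otherwise

Answer: rect(omega/14) [i.e., 1 for |omega| < 7, 0 otherwise]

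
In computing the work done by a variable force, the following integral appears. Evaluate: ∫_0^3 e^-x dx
Antiderivative: -e^-x
Evaluate: -(e^-3-1)

Answer: (e^-3-1)/(-1)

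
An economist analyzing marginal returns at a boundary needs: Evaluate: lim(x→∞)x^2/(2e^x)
Apply L'Hôpital 2 times (∞/∞ each time):
Eventually get 2!/(2e^x) → 0

Answer: 0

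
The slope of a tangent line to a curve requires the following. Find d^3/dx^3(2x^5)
Apply power rule 3 times:
d^1: 10x^4
d^2: 40x^3
d^3: 120x^2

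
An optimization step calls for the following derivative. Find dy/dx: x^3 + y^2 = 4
Differentiate: 3x^2+2y·(dy/dx)=0
dy/dx=-3x^2/(2y)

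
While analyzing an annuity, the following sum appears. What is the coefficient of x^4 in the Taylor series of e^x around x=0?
Taylor series of e^x = Σ x^n/n!
Coefficient of x^4 = 1/4! = 1/24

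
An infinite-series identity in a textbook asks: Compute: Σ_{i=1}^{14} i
Using formula: Σ i^1=n(n+1)/2=14·15/2=105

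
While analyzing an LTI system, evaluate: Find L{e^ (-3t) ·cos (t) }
First shifting: L{e^(at)f(t)} = F(s-a)
L{cos(t)} = s/(s² + 1)
Shift: (s + 3)/((s + 3)² + 1)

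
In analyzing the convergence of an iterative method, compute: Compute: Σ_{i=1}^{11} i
Using formula: Σ i^1 = n(n + 1)/2 = 11·12/2 = 66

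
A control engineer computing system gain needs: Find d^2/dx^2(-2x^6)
Apply power rule 2 times:
d^1: -12x^5
d^2: -60x^4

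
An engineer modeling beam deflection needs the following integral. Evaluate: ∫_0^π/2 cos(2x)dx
Antiderivative: sin(2x)/2
Evaluate at bounds: [sin(2·π/2)/2] - [sin(2·0)/2]
= ((0) - (0))/2 = 0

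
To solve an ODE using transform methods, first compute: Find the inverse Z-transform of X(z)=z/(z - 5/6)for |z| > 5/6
Standard pair: z/(z-a) <-> a^n*u[n] for causal signals
With a = 5/6: x[n] = (5/6)^n*u[n]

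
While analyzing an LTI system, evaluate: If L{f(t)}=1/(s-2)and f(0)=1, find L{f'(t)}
L{f'(t)}=s·F(s) - f(0)=s/(s-2) - 1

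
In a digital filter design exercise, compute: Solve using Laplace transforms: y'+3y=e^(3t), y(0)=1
Take L: sY - 1 + 3Y = 1/(s-3)
Y(s + 3) = 1/(s-3) + 1
Y = 1/((s-3)(s + 3)) + 1/(s + 3)
Partial fractions: 1/((s-3)(s + 3)) = (1/6)/(s-3) - (1/6)/(s + 3)
So Y = (1/6)/(s-3) + (5/6)/(s + 3)
Inverse Laplace transform (L^(-1){1/(s-3)} = e^(3t), L^(-1){1/(s + 3)} = e^(-3t)):

Answer: y(t) = (1/6)·e^(3t) + (5/6)·e^(-3t)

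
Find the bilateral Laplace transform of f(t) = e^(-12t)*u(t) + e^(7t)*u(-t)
For e^(-12t) * u(t): L=1/(s+12), Re(s) > -12
For e^(7t) * u(-t): L=-1/(s-7), Re(s) < 7
Combined: F(s)=1/(s+12)-1/(s-7), -12 < Re(s) < 7

Answer: 1/(s+12)-1/(s-7), ROC: -12 < Re(s) < 7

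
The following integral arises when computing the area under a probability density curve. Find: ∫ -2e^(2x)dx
Since d/dx[e^(2x)]=2e^(2x), we get -1 e^(2x) + C

Answer: -e^(2x) + C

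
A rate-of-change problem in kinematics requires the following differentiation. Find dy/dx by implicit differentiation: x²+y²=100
Differentiate both sides: 2x + 2y·(dy/dx)=0
Solve: dy/dx=-2x/(2y)=-x/y

Answer: dy/dx=-x/y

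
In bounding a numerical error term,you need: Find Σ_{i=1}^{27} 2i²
=2·n(n+1)(2n+1)/6=2·27·28·55/6=13860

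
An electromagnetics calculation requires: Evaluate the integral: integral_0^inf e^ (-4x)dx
integral_0^inf e^(-4x) dx = [-1/4 * e^(-4x)]_0^inf
= 0 - (-1/4) = 1/4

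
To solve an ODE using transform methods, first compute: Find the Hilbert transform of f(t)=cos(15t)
The Hilbert transform shifts each frequency component by -pi/2.
H{cos(wt)} = sin(wt)
With w = 15: H{cos(15t)} = sin(15t)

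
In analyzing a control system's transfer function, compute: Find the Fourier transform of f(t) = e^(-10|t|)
Using the standard pair: F{e^(-a|t|)} = 2a/(a^2 + omega^2)
With a = 10: F(omega) = 20/(100 + omega^2)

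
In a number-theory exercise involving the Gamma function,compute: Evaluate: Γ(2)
Γ(n) = (n-1)! for positive integers
Γ(2) = 1! = 1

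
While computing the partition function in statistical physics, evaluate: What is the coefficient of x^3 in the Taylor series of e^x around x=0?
Taylor series of e^x=Σ x^n/n!
Coefficient of x^3=1/3!=1/6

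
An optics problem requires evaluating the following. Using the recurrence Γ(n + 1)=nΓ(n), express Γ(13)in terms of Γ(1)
Γ(13)=12Γ(12)=12·11Γ(11)=...=12!·Γ(1)=479001600·Γ(1)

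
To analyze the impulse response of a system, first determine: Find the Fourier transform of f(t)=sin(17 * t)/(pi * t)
sin(W * t)/(pi * t) = (W/pi) * sinc(W * t/pi) is the impulse response of the ideal low-pass filter with cutoff W (here W = 17).
Its Fourier transform is a rectangular function:
F(omega) = 1 for |omega| < 17, 0 otherwise

Answer: rect(omega/34) [i.e., 1 for |omega| < 17, 0 otherwise]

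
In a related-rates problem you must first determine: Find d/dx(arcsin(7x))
d/dx[arcsin(u)]=u'/√(1-u²), u=7x, u'=7

Answer: 7/√(1-49x²)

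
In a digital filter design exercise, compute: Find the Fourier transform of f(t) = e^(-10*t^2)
The Fourier transform of a Gaussian e^(-a*t^2) is sqrt(pi/a)*e^(-omega^2/(4a)).
With a=10: F(omega)=sqrt(pi/10)*e^(-omega^2/40)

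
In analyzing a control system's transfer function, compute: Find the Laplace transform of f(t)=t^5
L{t^n} = n!/s^(n+1)
L{t^5} = 5!/s^6 = 120/s^6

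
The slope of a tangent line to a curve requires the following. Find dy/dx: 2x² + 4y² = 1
Differentiate: 4x + 8y·(dy/dx) = 0
dy/dx = -4x/(8y) = -(1/2)·(x/y)

Answer: dy/dx = -(1/2)·(x/y)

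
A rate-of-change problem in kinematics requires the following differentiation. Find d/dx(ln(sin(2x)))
Chain rule: d/dx[ln(u)]=u'/u where u=sin(2x)
u'=2cos(2x)

Answer: (2cos(2x))/(sin(2x))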